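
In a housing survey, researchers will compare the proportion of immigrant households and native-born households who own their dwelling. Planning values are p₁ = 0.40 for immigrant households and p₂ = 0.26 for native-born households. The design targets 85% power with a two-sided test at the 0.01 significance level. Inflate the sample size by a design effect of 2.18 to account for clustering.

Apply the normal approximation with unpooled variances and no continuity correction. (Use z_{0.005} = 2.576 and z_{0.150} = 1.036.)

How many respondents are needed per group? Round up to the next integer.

n = 628 per group

n = (z_{α/2} + z_β)² · [p₁(1−p₁) + p₂(1−p₂)] / (p₁ − p₂)²
  = (2.576 + 1.036)² · (0.40·0.60 + 0.26·0.74) / (0.14)²
  = (3.612)² · (0.2400 + 0.1924) / 0.0196
  = 13.0465 · 0.4324 / 0.0196
  = 287.82
Design effect: 2.18 × 287.82 = 627.45.
Round up → n = 628 per group.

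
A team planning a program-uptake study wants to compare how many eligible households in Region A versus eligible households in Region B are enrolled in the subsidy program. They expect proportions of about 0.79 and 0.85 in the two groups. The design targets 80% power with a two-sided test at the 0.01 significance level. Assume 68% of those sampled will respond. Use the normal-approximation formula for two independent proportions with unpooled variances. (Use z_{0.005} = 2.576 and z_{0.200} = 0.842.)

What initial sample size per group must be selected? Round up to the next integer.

n = (z_{α/2} + z_β)² · [p₁(1−p₁) + p₂(1−p₂)] / (p₁ − p₂)²
  = (2.576 + 0.842)² · (0.79·0.21 + 0.85·0.15) / (-0.06)²
  = (3.418)² · (0.1659 + 0.1275) / 0.0036
  = 11.6827 · 0.2934 / 0.0036
  = 952.14
Adjust for 68% response: 952.14 / 0.68 = 1400.21.
Round up → n = 1401 per group.

n = 1401 per group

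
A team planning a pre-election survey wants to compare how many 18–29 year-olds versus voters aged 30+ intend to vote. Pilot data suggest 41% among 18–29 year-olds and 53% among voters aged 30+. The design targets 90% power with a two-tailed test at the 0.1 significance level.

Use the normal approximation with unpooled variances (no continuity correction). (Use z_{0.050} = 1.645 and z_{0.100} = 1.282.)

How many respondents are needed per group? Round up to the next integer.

n = 293 per group

n = (z_{α/2} + z_β)² · [p₁(1−p₁) + p₂(1−p₂)] / (p₁ − p₂)²
  = (1.645 + 1.282)² · (0.41·0.59 + 0.53·0.47) / (-0.12)²
  = (2.927)² · (0.2419 + 0.2491) / 0.0144
  = 8.5673 · 0.4910 / 0.0144
  = 292.12
Round up → n = 293 per group.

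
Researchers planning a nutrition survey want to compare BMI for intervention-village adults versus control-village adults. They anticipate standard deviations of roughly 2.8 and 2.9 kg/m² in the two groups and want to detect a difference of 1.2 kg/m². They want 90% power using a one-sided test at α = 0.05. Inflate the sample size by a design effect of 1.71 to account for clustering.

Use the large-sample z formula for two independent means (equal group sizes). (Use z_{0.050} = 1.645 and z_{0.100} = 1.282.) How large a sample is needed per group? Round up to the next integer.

n = (z_α + z_β)² · (σ₁² + σ₂²) / δ²
  = (1.645 + 1.282)² · (2.8² + 2.9² = 16.25) / 1.2²
  = 8.5673 · 16.25 / 1.44
  = 96.68
Design effect: 1.71 × 96.68 = 165.32.
Round up → n = 166 per group.

n = 166 per group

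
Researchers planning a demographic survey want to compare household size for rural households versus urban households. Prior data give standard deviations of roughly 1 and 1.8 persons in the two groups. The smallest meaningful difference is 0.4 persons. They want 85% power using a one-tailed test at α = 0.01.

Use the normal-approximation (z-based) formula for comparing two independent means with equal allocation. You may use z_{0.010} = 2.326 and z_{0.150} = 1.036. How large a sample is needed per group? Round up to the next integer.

n = 300 per group

n = (z_α + z_β)² · (σ₁² + σ₂²) / δ²
  = (2.326 + 1.036)² · (1² + 1.8² = 4.24) / 0.4²
  = 11.3030 · 4.24 / 0.16
  = 299.53
Round up → n = 300 per group.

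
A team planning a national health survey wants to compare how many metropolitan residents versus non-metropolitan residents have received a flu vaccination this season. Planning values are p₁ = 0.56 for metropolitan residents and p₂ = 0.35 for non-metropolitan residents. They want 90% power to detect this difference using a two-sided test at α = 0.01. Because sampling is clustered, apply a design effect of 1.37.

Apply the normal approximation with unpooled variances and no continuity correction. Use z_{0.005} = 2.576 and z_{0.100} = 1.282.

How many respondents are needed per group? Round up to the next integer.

n = (z_{α/2} + z_β)² · [p₁(1−p₁) + p₂(1−p₂)] / (p₁ − p₂)²
  = (2.576 + 1.282)² · (0.56·0.44 + 0.35·0.65) / (0.21)²
  = (3.858)² · (0.2464 + 0.2275) / 0.0441
  = 14.8842 · 0.4739 / 0.0441
  = 159.95
Design effect: 1.37 × 159.95 = 219.13.
Round up → n = 220 per group.

n = 220 per group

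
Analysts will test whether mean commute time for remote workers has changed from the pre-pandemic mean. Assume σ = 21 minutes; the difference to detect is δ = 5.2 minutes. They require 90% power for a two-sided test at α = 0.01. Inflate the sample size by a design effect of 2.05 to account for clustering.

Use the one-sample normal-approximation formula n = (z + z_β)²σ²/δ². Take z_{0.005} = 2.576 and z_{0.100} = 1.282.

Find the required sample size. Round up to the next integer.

n = (z_{α/2} + z_β)² · σ² / δ²
  = (2.576 + 1.282)² · 21² / 5.2²
  = 14.8842 · 441 / 27.04
  = 242.75
Design effect: 2.05 × 242.75 = 497.63.
Round up → n = 498.

n = 498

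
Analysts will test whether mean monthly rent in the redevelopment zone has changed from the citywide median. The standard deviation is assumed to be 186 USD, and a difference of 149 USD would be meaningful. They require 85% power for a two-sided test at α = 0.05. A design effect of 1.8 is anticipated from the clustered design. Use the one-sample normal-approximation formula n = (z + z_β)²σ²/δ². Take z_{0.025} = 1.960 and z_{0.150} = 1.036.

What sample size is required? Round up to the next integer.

n = 26

n = (z_{α/2} + z_β)² · σ² / δ²
  = (1.960 + 1.036)² · 186² / 149²
  = 8.9760 · 34596 / 22201
  = 13.99
Design effect: 1.8 × 13.99 = 25.18.
Round up → n = 26.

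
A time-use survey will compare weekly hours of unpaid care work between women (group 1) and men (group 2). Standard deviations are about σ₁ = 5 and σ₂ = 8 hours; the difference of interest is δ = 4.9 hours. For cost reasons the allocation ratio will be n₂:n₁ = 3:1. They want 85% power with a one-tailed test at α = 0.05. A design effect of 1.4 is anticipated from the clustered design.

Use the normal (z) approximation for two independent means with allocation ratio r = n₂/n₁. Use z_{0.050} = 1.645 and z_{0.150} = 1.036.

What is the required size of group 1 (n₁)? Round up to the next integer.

n₁ = 20

n₁ = (z_α + z_β)² · (σ₁² + σ₂²/r) / δ²
   = (1.645 + 1.036)² · (5² + 8²/3) / 4.9²
   = 7.1878 · (25 + 21.3333) / 24.01
   = 7.1878 · 46.3333 / 24.01
   = 13.87
Design effect: 1.4 × 13.87 = 19.42.
Round up → n₁ = 20; n₂ = r·n₁ = 3 × 20 = 60.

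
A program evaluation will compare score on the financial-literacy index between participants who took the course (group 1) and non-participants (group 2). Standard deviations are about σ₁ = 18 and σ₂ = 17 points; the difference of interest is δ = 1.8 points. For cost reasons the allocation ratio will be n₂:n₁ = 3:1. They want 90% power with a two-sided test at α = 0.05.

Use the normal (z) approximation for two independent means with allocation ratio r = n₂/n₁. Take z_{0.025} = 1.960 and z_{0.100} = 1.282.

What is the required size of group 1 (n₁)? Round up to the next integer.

n₁ = (z_{α/2} + z_β)² · (σ₁² + σ₂²/r) / δ²
   = (1.960 + 1.282)² · (18² + 17²/3) / 1.8²
   = 10.5106 · (324 + 96.3333) / 3.24
   = 10.5106 · 420.3333 / 3.24
   = 1363.56
Round up → n₁ = 1364; n₂ = r·n₁ = 3 × 1364 = 4092.

n₁ = 1364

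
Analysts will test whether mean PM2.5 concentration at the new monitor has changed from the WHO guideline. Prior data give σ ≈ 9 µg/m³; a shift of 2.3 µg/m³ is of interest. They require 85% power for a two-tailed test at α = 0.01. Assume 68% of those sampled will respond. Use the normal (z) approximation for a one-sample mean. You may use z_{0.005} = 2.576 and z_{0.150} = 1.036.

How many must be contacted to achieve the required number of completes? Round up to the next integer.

n = 294

n = (z_{α/2} + z_β)² · σ² / δ²
  = (2.576 + 1.036)² · 9² / 2.3²
  = 13.0465 · 81 / 5.29
  = 199.77
Adjust for 68% response: 199.77 / 0.68 = 293.78.
Round up → n = 294.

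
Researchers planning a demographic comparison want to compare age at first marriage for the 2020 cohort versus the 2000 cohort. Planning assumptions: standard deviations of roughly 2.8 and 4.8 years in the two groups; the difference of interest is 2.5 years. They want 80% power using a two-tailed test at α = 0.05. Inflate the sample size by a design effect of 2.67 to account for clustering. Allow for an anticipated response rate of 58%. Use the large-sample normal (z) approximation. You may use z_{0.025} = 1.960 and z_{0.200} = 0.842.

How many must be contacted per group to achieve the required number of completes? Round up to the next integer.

n = 179 per group

n = (z_{α/2} + z_β)² · (σ₁² + σ₂²) / δ²
  = (1.960 + 0.842)² · (2.8² + 4.8² = 30.88) / 2.5²
  = 7.8512 · 30.88 / 6.25
  = 38.79
Design effect: 2.67 × 38.79 = 103.57.
Adjust for 58% response: 103.57 / 0.58 = 178.57.
Round up → n = 179 per group.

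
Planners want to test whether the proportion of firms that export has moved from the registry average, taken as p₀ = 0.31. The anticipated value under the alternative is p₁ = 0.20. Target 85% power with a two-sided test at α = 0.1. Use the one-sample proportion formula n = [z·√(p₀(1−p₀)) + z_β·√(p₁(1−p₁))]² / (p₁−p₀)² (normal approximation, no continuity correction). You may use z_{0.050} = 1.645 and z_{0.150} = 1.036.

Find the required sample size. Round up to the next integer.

n = 115

n = [z_{α/2}·√(p₀q₀) + z_β·√(p₁q₁)]² / (p₁ − p₀)²
  = [1.645·√(0.31·0.69) + 1.036·√(0.20·0.80)]² / (-0.11)²
  = [1.645·0.4625 + 1.036·0.4000]² / 0.0121
  = [1.1752]² / 0.0121
  = 114.14
Round up → n = 115.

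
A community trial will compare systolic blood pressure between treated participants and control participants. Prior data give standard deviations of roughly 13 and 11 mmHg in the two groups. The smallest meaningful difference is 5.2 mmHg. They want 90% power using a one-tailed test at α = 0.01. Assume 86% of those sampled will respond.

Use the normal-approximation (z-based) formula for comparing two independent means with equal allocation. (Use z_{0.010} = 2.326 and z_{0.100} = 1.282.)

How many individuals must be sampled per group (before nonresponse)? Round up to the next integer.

n = 163 per group

n = (z_α + z_β)² · (σ₁² + σ₂²) / δ²
  = (2.326 + 1.282)² · (13² + 11² = 290) / 5.2²
  = 13.0177 · 290 / 27.04
  = 139.61
Adjust for 86% response: 139.61 / 0.86 = 162.34.
Round up → n = 163 per group.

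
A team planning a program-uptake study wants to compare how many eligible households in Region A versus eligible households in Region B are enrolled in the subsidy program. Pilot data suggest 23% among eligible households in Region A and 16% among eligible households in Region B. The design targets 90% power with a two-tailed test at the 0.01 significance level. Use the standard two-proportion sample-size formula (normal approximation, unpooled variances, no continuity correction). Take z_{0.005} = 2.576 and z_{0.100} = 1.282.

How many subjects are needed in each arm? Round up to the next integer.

n = 947 per group

n = (z_{α/2} + z_β)² · [p₁(1−p₁) + p₂(1−p₂)] / (p₁ − p₂)²
  = (2.576 + 1.282)² · (0.23·0.77 + 0.16·0.84) / (0.07)²
  = (3.858)² · (0.1771 + 0.1344) / 0.0049
  = 14.8842 · 0.3115 / 0.0049
  = 946.21
Round up → n = 947 per group.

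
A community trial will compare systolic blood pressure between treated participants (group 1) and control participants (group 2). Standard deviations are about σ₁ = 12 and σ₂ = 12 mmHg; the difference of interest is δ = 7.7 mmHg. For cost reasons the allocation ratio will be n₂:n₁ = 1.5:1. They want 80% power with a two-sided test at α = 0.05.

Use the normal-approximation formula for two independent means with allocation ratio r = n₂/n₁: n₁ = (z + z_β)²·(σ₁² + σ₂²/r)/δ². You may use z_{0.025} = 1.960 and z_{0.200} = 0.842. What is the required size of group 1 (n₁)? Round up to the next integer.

n₁ = 32

n₁ = (z_{α/2} + z_β)² · (σ₁² + σ₂²/r) / δ²
   = (1.960 + 0.842)² · (12² + 12²/1.5) / 7.7²
   = 7.8512 · (144 + 96) / 59.29
   = 7.8512 · 240 / 59.29
   = 31.78
Round up → n₁ = 32; n₂ = r·n₁ = 1.5 × 32 = 48.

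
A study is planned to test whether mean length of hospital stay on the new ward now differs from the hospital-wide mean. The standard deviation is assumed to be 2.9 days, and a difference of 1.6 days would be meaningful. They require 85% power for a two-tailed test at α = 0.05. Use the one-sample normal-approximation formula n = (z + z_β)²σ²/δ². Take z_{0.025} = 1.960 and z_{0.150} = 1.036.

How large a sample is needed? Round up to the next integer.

n = (z_{α/2} + z_β)² · σ² / δ²
  = (1.960 + 1.036)² · 2.9² / 1.6²
  = 8.9760 · 8.41 / 2.56
  = 29.49
Round up → n = 30.

n = 30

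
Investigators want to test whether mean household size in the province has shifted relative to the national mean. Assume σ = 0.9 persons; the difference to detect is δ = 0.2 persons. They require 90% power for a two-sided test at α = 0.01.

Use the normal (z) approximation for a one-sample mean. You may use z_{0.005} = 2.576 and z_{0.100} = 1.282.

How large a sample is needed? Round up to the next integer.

n = 302

n = (z_{α/2} + z_β)² · σ² / δ²
  = (2.576 + 1.282)² · 0.9² / 0.2²
  = 14.8842 · 0.81 / 0.04
  = 301.40
Round up → n = 302.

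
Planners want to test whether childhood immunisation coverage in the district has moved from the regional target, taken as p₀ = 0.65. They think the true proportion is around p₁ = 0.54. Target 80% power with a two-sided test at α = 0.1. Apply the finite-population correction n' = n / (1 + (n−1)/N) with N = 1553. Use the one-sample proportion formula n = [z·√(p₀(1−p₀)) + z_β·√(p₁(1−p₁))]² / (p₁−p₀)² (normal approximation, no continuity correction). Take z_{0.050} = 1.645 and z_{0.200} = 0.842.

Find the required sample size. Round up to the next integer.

n = 112

n = [z_{α/2}·√(p₀q₀) + z_β·√(p₁q₁)]² / (p₁ − p₀)²
  = [1.645·√(0.65·0.35) + 0.842·√(0.54·0.46)]² / (-0.11)²
  = [1.645·0.4770 + 0.842·0.4984]² / 0.0121
  = [1.2043]² / 0.0121
  = 119.86
Finite-population correction (N = 1553): 119.86 / (1 + (119.86 − 1)/1553) = 111.34.
Round up → n = 112.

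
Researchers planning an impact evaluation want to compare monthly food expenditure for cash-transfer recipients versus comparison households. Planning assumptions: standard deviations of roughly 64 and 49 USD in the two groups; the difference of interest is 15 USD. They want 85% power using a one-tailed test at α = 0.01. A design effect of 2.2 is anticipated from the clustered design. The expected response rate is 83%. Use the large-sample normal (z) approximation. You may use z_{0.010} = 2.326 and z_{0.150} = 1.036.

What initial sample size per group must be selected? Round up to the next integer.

n = (z_α + z_β)² · (σ₁² + σ₂²) / δ²
  = (2.326 + 1.036)² · (64² + 49² = 6497) / 15²
  = 11.3030 · 6497 / 225
  = 326.38
Design effect: 2.2 × 326.38 = 718.04.
Adjust for 83% response: 718.04 / 0.83 = 865.11.
Round up → n = 866 per group.

n = 866 per group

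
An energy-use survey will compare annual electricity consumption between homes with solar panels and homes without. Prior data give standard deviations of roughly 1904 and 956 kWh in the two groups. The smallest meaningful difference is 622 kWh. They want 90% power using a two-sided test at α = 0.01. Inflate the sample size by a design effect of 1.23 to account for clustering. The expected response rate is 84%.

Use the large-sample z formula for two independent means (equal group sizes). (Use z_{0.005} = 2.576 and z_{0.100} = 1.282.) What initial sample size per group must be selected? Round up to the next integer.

n = 256 per group

n = (z_{α/2} + z_β)² · (σ₁² + σ₂²) / δ²
  = (2.576 + 1.282)² · (1904² + 956² = 4539152) / 622²
  = 14.8842 · 4539152 / 386884
  = 174.63
Design effect: 1.23 × 174.63 = 214.79.
Adjust for 84% response: 214.79 / 0.84 = 255.71.
Round up → n = 256 per group.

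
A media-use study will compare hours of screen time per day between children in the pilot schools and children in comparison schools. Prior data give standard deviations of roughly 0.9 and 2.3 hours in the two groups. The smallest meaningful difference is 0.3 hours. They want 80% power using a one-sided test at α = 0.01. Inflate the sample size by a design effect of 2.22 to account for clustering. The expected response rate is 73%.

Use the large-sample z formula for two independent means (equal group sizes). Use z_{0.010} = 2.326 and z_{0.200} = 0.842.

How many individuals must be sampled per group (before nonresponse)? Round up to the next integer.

n = 2069 per group

n = (z_α + z_β)² · (σ₁² + σ₂²) / δ²
  = (2.326 + 0.842)² · (0.9² + 2.3² = 6.1) / 0.3²
  = 10.0362 · 6.1 / 0.09
  = 680.23
Design effect: 2.22 × 680.23 = 1510.12.
Adjust for 73% response: 1510.12 / 0.73 = 2068.65.
Round up → n = 2069 per group.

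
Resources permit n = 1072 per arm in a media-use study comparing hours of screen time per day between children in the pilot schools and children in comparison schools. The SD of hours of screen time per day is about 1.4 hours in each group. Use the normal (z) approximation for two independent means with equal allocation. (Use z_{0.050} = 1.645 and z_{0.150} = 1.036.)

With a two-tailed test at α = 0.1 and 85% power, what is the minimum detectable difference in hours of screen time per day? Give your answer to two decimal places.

Minimum detectable difference ≈ 0.16 hours

δ = (z_{α/2} + z_β) · √((σ₁²+σ₂²)/n)
  = (1.645 + 1.036) · √(3.92/1072)
  = 2.681 · √0.00366
  = 2.681 · 0.0605
  = 0.1621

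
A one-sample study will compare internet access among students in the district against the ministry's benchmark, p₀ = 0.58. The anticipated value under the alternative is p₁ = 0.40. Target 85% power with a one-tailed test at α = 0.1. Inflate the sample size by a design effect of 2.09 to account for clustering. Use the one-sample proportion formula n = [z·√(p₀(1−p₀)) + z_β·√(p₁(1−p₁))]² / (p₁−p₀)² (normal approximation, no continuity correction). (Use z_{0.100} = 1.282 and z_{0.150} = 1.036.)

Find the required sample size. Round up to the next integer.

n = [z_α·√(p₀q₀) + z_β·√(p₁q₁)]² / (p₁ − p₀)²
  = [1.282·√(0.58·0.42) + 1.036·√(0.40·0.60)]² / (-0.18)²
  = [1.282·0.4936 + 1.036·0.4899]² / 0.0324
  = [1.1403]² / 0.0324
  = 40.13
Design effect: 2.09 × 40.13 = 83.87.
Round up → n = 84.

n = 84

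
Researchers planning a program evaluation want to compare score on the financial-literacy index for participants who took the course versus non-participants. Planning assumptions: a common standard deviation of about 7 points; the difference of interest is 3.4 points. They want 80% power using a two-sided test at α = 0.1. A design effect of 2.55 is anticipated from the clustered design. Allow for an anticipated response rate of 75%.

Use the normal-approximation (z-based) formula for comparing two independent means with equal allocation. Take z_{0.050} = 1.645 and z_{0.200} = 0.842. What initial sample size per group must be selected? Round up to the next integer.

n = (z_{α/2} + z_β)² · (σ₁² + σ₂²) / δ²
  = (1.645 + 0.842)² · (2·7² = 98) / 3.4²
  = 6.1852 · 98 / 11.56
  = 52.43
Design effect: 2.55 × 52.43 = 133.71.
Adjust for 75% response: 133.71 / 0.75 = 178.28.
Round up → n = 179 per group.

n = 179 per group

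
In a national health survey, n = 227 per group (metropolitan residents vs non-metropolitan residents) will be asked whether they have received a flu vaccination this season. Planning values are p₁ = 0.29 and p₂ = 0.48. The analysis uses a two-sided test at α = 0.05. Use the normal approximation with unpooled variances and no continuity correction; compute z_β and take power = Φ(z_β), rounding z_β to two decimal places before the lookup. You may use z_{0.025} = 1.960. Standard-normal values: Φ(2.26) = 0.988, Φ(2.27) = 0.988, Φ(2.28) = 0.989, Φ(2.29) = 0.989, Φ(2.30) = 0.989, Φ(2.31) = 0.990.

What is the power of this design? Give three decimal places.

Power ≈ 0.989

z_β = |p₁−p₂|·√(n/[p₁q₁+p₂q₂]) − z_{α/2}
    = 0.19 · √(227/0.4555) − 1.960
    = 0.19 · 22.3238 − 1.960
    = 4.2415 − 1.960 = 2.2815 → 2.28
Power = Φ(2.28) = 0.989.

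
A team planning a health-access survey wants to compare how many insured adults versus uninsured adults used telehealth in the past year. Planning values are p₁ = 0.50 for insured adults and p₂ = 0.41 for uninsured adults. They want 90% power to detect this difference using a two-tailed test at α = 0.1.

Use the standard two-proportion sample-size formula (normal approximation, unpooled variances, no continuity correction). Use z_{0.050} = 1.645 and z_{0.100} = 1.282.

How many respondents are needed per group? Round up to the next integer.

n = (z_{α/2} + z_β)² · [p₁(1−p₁) + p₂(1−p₂)] / (p₁ − p₂)²
  = (1.645 + 1.282)² · (0.50·0.50 + 0.41·0.59) / (0.09)²
  = (2.927)² · (0.2500 + 0.2419) / 0.0081
  = 8.5673 · 0.4919 / 0.0081
  = 520.28
Round up → n = 521 per group.

n = 521 per group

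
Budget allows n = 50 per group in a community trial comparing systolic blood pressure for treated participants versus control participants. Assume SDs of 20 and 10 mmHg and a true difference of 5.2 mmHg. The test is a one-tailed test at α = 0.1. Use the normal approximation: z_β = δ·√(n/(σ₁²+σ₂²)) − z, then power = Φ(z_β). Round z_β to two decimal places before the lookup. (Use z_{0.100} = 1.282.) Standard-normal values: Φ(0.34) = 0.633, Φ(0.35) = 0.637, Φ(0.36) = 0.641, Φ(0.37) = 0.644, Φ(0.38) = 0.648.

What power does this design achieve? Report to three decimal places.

z_β = δ·√(n/(σ₁²+σ₂²)) − z_α
    = 5.2 · √(50/500) − 1.282
    = 5.2 · 0.31623 − 1.282
    = 1.6444 − 1.282 = 0.3624 → 0.36
Power = Φ(0.36) = 0.641.

Power ≈ 0.641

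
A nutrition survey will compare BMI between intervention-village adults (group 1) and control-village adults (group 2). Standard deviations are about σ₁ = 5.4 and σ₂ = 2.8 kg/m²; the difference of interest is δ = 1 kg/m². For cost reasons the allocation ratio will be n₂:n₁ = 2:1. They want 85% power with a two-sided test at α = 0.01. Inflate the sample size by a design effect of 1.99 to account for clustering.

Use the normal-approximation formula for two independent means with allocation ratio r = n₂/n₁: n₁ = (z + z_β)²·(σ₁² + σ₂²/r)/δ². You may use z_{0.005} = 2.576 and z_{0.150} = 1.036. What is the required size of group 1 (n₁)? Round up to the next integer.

n₁ = (z_{α/2} + z_β)² · (σ₁² + σ₂²/r) / δ²
   = (2.576 + 1.036)² · (5.4² + 2.8²/2) / 1²
   = 13.0465 · (29.16 + 3.92) / 1
   = 13.0465 · 33.08 / 1
   = 431.58
Design effect: 1.99 × 431.58 = 858.84.
Round up → n₁ = 859; n₂ = r·n₁ = 2 × 859 = 1718.

n₁ = 859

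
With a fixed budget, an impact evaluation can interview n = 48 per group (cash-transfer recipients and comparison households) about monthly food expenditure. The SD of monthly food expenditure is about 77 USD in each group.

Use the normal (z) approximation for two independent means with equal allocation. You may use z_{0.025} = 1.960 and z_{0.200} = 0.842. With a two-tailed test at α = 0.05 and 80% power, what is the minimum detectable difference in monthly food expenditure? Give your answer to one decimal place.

Minimum detectable difference ≈ 44.0 USD

δ = (z_{α/2} + z_β) · √((σ₁²+σ₂²)/n)
  = (1.960 + 0.842) · √(11858/48)
  = 2.802 · √247.0417
  = 2.802 · 15.7176
  = 44.0406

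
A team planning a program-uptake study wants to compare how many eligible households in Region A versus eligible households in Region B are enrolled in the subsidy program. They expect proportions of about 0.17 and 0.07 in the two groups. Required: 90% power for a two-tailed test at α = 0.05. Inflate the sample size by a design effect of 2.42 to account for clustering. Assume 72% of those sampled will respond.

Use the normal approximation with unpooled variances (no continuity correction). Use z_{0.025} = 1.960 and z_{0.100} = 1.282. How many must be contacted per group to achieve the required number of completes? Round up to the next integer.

n = 729 per group

n = (z_{α/2} + z_β)² · [p₁(1−p₁) + p₂(1−p₂)] / (p₁ − p₂)²
  = (1.960 + 1.282)² · (0.17·0.83 + 0.07·0.93) / (0.10)²
  = (3.242)² · (0.1411 + 0.0651) / 0.0100
  = 10.5106 · 0.2062 / 0.0100
  = 216.73
Design effect: 2.42 × 216.73 = 524.48.
Adjust for 72% response: 524.48 / 0.72 = 728.45.
Round up → n = 729 per group.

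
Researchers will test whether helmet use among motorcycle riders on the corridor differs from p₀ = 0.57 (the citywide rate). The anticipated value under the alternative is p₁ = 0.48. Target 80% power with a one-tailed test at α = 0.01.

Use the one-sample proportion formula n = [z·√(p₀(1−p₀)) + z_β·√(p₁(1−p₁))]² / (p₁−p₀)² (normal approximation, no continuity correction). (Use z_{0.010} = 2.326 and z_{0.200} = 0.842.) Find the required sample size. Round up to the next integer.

n = [z_α·√(p₀q₀) + z_β·√(p₁q₁)]² / (p₁ − p₀)²
  = [2.326·√(0.57·0.43) + 0.842·√(0.48·0.52)]² / (-0.09)²
  = [2.326·0.4951 + 0.842·0.4996]² / 0.0081
  = [1.5722]² / 0.0081
  = 305.17
Round up → n = 306.

n = 306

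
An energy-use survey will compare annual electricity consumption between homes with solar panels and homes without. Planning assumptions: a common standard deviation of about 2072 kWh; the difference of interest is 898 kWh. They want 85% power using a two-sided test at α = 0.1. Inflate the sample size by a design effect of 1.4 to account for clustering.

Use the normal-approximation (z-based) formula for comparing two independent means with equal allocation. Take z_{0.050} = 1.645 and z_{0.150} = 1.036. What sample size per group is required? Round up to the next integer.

n = (z_{α/2} + z_β)² · (σ₁² + σ₂²) / δ²
  = (1.645 + 1.036)² · (2·2072² = 8586368) / 898²
  = 7.1878 · 8586368 / 806404
  = 76.53
Design effect: 1.4 × 76.53 = 107.15.
Round up → n = 108 per group.

n = 108 per group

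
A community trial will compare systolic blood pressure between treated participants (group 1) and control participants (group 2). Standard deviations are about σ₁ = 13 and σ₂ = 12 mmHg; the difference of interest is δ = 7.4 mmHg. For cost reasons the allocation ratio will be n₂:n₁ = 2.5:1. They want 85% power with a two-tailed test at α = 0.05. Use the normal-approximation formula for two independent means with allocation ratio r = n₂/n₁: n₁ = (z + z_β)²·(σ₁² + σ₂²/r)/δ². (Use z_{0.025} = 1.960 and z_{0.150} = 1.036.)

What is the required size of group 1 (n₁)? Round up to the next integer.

n₁ = 38

n₁ = (z_{α/2} + z_β)² · (σ₁² + σ₂²/r) / δ²
   = (1.960 + 1.036)² · (13² + 12²/2.5) / 7.4²
   = 8.9760 · (169 + 57.6) / 54.76
   = 8.9760 · 226.6 / 54.76
   = 37.14
Round up → n₁ = 38; n₂ = r·n₁ = 2.5 × 38 = 95.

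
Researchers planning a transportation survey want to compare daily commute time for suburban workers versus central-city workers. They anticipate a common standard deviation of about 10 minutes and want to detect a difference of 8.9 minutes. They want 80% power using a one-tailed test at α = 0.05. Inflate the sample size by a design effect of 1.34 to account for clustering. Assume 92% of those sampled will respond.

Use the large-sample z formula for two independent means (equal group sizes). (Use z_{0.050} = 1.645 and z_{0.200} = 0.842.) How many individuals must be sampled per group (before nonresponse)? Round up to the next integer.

n = 23 per group

n = (z_α + z_β)² · (σ₁² + σ₂²) / δ²
  = (1.645 + 0.842)² · (2·10² = 200) / 8.9²
  = 6.1852 · 200 / 79.21
  = 15.62
Design effect: 1.34 × 15.62 = 20.93.
Adjust for 92% response: 20.93 / 0.92 = 22.75.
Round up → n = 23 per group.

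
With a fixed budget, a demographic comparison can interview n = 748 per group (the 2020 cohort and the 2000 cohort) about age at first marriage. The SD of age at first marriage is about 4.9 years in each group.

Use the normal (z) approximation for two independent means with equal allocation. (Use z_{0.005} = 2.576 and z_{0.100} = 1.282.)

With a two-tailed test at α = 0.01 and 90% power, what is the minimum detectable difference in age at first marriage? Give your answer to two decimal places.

δ = (z_{α/2} + z_β) · √((σ₁²+σ₂²)/n)
  = (2.576 + 1.282) · √(48.02/748)
  = 3.858 · √0.0642
  = 3.858 · 0.2534
  = 0.9775

Minimum detectable difference ≈ 0.98 years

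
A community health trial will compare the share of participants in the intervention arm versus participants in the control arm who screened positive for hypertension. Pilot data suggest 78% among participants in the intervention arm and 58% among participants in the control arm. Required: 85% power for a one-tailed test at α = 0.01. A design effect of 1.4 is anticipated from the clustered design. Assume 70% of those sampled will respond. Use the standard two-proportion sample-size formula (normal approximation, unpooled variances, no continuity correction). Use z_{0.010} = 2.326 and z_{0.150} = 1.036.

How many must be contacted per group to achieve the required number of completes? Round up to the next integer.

n = (z_α + z_β)² · [p₁(1−p₁) + p₂(1−p₂)] / (p₁ − p₂)²
  = (2.326 + 1.036)² · (0.78·0.22 + 0.58·0.42) / (0.20)²
  = (3.362)² · (0.1716 + 0.2436) / 0.0400
  = 11.3030 · 0.4152 / 0.0400
  = 117.33
Design effect: 1.4 × 117.33 = 164.26.
Adjust for 70% response: 164.26 / 0.70 = 234.65.
Round up → n = 235 per group.

n = 235 per group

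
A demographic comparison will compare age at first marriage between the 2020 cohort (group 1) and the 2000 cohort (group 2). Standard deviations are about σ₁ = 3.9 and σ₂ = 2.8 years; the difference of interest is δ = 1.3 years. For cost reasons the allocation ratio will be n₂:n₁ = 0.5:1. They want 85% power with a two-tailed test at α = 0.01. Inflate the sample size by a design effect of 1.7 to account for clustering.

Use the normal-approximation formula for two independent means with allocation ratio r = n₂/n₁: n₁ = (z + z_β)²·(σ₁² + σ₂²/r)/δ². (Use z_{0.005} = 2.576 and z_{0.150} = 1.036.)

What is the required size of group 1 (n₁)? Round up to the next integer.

n₁ = 406

n₁ = (z_{α/2} + z_β)² · (σ₁² + σ₂²/r) / δ²
   = (2.576 + 1.036)² · (3.9² + 2.8²/0.5) / 1.3²
   = 13.0465 · (15.21 + 15.68) / 1.69
   = 13.0465 · 30.89 / 1.69
   = 238.47
Design effect: 1.7 × 238.47 = 405.39.
Round up → n₁ = 406; n₂ = r·n₁ = 0.5 × 406 = 203.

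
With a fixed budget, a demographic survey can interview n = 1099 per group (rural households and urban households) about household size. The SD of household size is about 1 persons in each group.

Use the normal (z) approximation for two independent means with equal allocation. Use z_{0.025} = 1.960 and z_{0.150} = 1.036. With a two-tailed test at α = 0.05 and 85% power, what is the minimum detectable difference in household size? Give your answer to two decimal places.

δ = (z_{α/2} + z_β) · √((σ₁²+σ₂²)/n)
  = (1.960 + 1.036) · √(2/1099)
  = 2.996 · √0.00182
  = 2.996 · 0.0427
  = 0.1278

Minimum detectable difference ≈ 0.13 persons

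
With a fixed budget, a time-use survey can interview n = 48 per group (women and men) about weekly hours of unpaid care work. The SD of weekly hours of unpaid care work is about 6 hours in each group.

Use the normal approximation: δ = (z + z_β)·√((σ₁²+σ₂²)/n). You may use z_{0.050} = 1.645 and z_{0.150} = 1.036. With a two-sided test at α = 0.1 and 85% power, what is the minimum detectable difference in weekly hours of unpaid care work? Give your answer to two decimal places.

δ = (z_{α/2} + z_β) · √((σ₁²+σ₂²)/n)
  = (1.645 + 1.036) · √(72/48)
  = 2.681 · √1.5
  = 2.681 · 1.2247
  = 3.2835

Minimum detectable difference ≈ 3.28 hours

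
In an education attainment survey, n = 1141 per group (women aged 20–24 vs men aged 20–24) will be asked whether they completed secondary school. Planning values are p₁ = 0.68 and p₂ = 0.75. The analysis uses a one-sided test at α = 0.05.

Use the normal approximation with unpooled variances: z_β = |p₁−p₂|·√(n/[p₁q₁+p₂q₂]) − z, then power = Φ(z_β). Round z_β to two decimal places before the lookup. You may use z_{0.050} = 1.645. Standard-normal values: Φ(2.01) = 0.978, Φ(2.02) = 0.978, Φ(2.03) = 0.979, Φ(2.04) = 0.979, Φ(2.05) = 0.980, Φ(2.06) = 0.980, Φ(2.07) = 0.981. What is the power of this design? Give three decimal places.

Power ≈ 0.981

z_β = |p₁−p₂|·√(n/[p₁q₁+p₂q₂]) − z_α
    = 0.07 · √(1141/0.4051) − 1.645
    = 0.07 · 53.0715 − 1.645
    = 3.7150 − 1.645 = 2.0700 → 2.07
Power = Φ(2.07) = 0.981.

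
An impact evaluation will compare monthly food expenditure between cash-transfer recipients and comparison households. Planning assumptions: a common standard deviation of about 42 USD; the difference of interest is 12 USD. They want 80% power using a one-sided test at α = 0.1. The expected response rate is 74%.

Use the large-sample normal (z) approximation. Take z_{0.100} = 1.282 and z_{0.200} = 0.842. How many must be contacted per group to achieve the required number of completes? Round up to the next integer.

n = 150 per group

n = (z_α + z_β)² · (σ₁² + σ₂²) / δ²
  = (1.282 + 0.842)² · (2·42² = 3528) / 12²
  = 4.5114 · 3528 / 144
  = 110.53
Adjust for 74% response: 110.53 / 0.74 = 149.36.
Round up → n = 150 per group.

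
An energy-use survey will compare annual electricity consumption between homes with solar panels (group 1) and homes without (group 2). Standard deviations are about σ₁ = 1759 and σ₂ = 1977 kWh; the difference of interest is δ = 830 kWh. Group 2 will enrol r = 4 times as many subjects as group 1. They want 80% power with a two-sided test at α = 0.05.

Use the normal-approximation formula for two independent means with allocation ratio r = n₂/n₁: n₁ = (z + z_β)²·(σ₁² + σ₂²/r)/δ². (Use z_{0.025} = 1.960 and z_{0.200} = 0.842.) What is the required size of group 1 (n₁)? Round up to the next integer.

n₁ = (z_{α/2} + z_β)² · (σ₁² + σ₂²/r) / δ²
   = (1.960 + 0.842)² · (1759² + 1977²/4) / 830²
   = 7.8512 · (3094081 + 977132.2) / 688900
   = 7.8512 · 4071213.2 / 688900
   = 46.40
Round up → n₁ = 47; n₂ = r·n₁ = 4 × 47 = 188.

n₁ = 47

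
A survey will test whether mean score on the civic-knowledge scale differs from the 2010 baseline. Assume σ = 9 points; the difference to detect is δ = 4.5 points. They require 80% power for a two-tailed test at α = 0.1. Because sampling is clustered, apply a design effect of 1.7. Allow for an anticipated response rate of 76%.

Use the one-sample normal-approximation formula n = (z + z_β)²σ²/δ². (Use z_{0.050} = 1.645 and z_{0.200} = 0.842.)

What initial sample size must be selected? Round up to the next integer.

n = (z_{α/2} + z_β)² · σ² / δ²
  = (1.645 + 0.842)² · 9² / 4.5²
  = 6.1852 · 81 / 20.25
  = 24.74
Design effect: 1.7 × 24.74 = 42.06.
Adjust for 76% response: 42.06 / 0.76 = 55.34.
Round up → n = 56.

n = 56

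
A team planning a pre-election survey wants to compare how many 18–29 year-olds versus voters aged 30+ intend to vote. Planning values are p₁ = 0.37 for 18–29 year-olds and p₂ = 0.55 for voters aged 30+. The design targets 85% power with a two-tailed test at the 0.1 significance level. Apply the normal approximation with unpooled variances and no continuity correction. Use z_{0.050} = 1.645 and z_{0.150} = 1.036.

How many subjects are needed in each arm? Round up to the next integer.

n = (z_{α/2} + z_β)² · [p₁(1−p₁) + p₂(1−p₂)] / (p₁ − p₂)²
  = (1.645 + 1.036)² · (0.37·0.63 + 0.55·0.45) / (-0.18)²
  = (2.681)² · (0.2331 + 0.2475) / 0.0324
  = 7.1878 · 0.4806 / 0.0324
  = 106.62
Round up → n = 107 per group.

n = 107 per group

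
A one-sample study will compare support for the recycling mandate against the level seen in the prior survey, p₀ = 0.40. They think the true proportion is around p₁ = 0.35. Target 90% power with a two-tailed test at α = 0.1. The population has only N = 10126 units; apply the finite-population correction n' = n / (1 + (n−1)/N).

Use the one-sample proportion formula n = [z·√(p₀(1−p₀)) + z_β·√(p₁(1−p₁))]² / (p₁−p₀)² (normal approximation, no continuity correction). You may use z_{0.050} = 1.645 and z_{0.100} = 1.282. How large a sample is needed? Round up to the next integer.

n = [z_{α/2}·√(p₀q₀) + z_β·√(p₁q₁)]² / (p₁ − p₀)²
  = [1.645·√(0.40·0.60) + 1.282·√(0.35·0.65)]² / (-0.05)²
  = [1.645·0.4899 + 1.282·0.4770]² / 0.0025
  = [1.4174]² / 0.0025
  = 803.56
Finite-population correction (N = 10126): 803.56 / (1 + (803.56 − 1)/10126) = 744.55.
Round up → n = 745.

n = 745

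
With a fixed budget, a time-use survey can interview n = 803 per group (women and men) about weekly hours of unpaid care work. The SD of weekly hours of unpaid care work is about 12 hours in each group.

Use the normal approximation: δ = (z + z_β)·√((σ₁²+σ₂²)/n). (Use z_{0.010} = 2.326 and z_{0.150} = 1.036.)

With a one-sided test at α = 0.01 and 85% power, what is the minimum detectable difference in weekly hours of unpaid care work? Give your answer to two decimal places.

δ = (z_α + z_β) · √((σ₁²+σ₂²)/n)
  = (2.326 + 1.036) · √(288/803)
  = 3.362 · √0.35866
  = 3.362 · 0.5989
  = 2.0134

Minimum detectable difference ≈ 2.01 hours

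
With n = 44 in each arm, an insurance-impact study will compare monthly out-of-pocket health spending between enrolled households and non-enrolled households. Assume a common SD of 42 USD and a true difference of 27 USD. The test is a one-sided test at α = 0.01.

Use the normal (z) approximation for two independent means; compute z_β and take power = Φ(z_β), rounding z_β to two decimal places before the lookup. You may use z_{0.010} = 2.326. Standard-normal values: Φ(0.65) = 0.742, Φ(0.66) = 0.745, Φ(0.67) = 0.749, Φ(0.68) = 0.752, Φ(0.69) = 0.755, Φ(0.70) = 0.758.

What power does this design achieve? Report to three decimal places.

Power ≈ 0.755

z_β = δ·√(n/(σ₁²+σ₂²)) − z_α
    = 27 · √(44/3528) − 2.326
    = 27 · 0.11168 − 2.326
    = 3.0153 − 2.326 = 0.6893 → 0.69
Power = Φ(0.69) = 0.755.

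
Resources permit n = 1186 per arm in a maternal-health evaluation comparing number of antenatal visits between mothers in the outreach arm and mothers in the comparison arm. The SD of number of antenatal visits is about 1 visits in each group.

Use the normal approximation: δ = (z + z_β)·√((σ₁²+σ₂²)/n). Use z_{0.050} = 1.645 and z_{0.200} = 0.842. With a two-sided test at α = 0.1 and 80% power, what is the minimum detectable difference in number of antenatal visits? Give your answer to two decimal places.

Minimum detectable difference ≈ 0.10 visits

δ = (z_{α/2} + z_β) · √((σ₁²+σ₂²)/n)
  = (1.645 + 0.842) · √(2/1186)
  = 2.487 · √0.00169
  = 2.487 · 0.0411
  = 0.1021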